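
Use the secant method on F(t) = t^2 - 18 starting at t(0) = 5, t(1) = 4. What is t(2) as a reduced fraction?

38/9

F(5) = 7, F(4) = -2. t(2) = 4 - (-2)·(4 - 5)/((-2) - 7) = 38/9.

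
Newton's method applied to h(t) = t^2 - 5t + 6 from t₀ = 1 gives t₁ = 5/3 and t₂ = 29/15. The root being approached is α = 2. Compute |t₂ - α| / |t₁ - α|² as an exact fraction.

3/5

t₁ - α = 5/3 - 2 = -1/3, so |t₁ - α| = 1/3.
t₂ - α = 29/15 - 2 = -1/15, so |t₂ - α| = 1/15.
|t₁ - α|² = 1/9.
Ratio = (1/15) / (1/9) = 3/5.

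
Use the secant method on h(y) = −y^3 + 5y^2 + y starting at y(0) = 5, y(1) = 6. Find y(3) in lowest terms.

9288/1793

h(5) = 5, h(6) = −30. y(2) = 6 − (−30)·(6 − 5)/((−30) − 5) = 36/7.
h(6) = −30, h(36/7) = 468/343. y(3) = (36/7) − (468/343)·((36/7) − 6)/((468/343) − (−30)) = 9288/1793.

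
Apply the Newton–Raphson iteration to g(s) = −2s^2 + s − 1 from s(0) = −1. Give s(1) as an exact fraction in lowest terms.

g'(s) = −4s + 1.
g(−1) = −4, g'(−1) = 5, so s(1) = (−1) − (−4)/5 = −1/5.

−1/5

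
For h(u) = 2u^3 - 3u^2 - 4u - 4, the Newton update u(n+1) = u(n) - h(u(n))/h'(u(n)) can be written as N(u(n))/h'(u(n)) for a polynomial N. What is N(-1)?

-3

h'(u) = 6u^2 - 6u - 4.
N(u) = u·h'(u) - h(u) = u·(6u^2 - 6u - 4) - (2u^3 - 3u^2 - 4u - 4) = 4u^3 - 3u^2 + 4.
N(-1) = -3.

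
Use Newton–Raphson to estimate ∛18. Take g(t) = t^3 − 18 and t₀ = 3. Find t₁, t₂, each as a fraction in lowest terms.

t₁ = 8/3, t₂ = 755/288

g'(t) = 3t^2.
g(3) = 9, g'(3) = 27, so t₁ = 3 − 9/27 = 8/3.
g(8/3) = 26/27, g'(8/3) = 64/3, so t₂ = (8/3) − (26/27)/(64/3) = 755/288.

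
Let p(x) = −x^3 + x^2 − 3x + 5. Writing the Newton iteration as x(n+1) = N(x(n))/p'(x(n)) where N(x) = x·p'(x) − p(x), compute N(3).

−50

p'(x) = −3x^2 + 2x − 3.
N(x) = x·p'(x) − p(x) = x·(−3x^2 + 2x − 3) − (−x^3 + x^2 − 3x + 5) = −2x^3 + x^2 − 5.
N(3) = −50.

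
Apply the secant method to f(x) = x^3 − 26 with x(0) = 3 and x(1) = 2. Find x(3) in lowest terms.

3319/1118

f(3) = 1, f(2) = −18. x(2) = 2 − (−18)·(2 − 3)/((−18) − 1) = 56/19.
f(2) = −18, f(56/19) = −2718/6859. x(3) = (56/19) − (−2718/6859)·((56/19) − 2)/((−2718/6859) − (−18)) = 3319/1118.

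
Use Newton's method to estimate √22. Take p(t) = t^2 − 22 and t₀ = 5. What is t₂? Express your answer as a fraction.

4409/940

p'(t) = 2t.
p(5) = 3, p'(5) = 10, so t₁ = 5 − 3/10 = 47/10.
p(47/10) = 9/100, p'(47/10) = 47/5, so t₂ = (47/10) − (9/100)/(47/5) = 4409/940.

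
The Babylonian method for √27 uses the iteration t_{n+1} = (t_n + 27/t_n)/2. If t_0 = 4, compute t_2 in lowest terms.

3577/688

t_1 = (4 + 27/4)/2 = 43/8.
t_2 = (43/8 + 27/(43/8))/2 = 3577/688.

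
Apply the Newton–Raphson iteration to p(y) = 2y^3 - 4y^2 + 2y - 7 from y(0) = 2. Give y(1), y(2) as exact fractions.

y(1) = 23/10, y(2) = 8627/3835

p'(y) = 6y^2 - 8y + 2.
p(2) = -3, p'(2) = 10, so y(1) = 2 - (-3)/10 = 23/10.
p(23/10) = 387/500, p'(23/10) = 767/50, so y(2) = (23/10) - (387/500)/(767/50) = 8627/3835.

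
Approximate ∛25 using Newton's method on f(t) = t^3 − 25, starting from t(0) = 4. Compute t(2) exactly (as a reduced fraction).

f'(t) = 3t^2.
f(4) = 39, f'(4) = 48, so t(1) = 4 − 39/48 = 51/16.
f(51/16) = 30251/4096, f'(51/16) = 7803/256, so t(2) = (51/16) − (30251/4096)/(7803/256) = 183851/62424.

183851/62424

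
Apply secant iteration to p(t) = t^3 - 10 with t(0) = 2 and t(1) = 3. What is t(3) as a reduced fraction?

p(2) = -2, p(3) = 17. t(2) = 3 - 17·(3 - 2)/(17 - (-2)) = 40/19.
p(3) = 17, p(40/19) = -4590/6859. t(3) = (40/19) - (-4590/6859)·((40/19) - 3)/((-4590/6859) - 17) = 15250/7129.

15250/7129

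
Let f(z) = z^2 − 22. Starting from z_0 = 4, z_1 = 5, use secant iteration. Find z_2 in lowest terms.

f(4) = −6, f(5) = 3. z_2 = 5 − 3·(5 − 4)/(3 − (−6)) = 14/3.

14/3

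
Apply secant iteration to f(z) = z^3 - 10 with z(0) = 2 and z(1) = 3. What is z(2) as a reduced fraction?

f(2) = -2, f(3) = 17. z(2) = 3 - 17·(3 - 2)/(17 - (-2)) = 40/19.

40/19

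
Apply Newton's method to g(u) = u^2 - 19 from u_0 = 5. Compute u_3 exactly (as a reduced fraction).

g'(u) = 2u.
g(5) = 6, g'(5) = 10, so u_1 = 5 - 6/10 = 22/5.
g(22/5) = 9/25, g'(22/5) = 44/5, so u_2 = (22/5) - (9/25)/(44/5) = 959/220.
g(959/220) = 81/48400, g'(959/220) = 959/110, so u_3 = (959/220) - (81/48400)/(959/110) = 1839281/421960.

1839281/421960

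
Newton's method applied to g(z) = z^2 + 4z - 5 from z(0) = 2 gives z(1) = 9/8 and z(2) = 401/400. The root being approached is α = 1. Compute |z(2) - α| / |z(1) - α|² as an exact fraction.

4/25

z(1) - α = 9/8 - 1 = 1/8, so |z(1) - α| = 1/8.
z(2) - α = 401/400 - 1 = 1/400, so |z(2) - α| = 1/400.
|z(1) - α|² = 1/64.
Ratio = (1/400) / (1/64) = 4/25.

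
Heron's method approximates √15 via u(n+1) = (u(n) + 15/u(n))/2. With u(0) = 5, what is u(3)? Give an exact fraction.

1921/496

u(1) = (5 + 15/5)/2 = 4.
u(2) = (4 + 15/4)/2 = 31/8.
u(3) = (31/8 + 15/(31/8))/2 = 1921/496.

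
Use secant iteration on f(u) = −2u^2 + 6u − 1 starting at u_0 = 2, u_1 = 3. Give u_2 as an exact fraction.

11/4

f(2) = 3, f(3) = −1. u_2 = 3 − (−1)·(3 − 2)/((−1) − 3) = 11/4.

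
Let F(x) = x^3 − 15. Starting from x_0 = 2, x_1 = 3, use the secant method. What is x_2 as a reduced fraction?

F(2) = −7, F(3) = 12. x_2 = 3 − 12·(3 − 2)/(12 − (−7)) = 45/19.

45/19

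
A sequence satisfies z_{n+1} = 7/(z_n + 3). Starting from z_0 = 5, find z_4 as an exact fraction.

1043/664

z_1 = 7/(5 + 3) = 7/8.
z_2 = 7/(7/8 + 3) = 56/31.
z_3 = 7/(56/31 + 3) = 217/149.
z_4 = 7/(217/149 + 3) = 1043/664.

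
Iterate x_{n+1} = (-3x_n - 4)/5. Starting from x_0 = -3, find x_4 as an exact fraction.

x_1 = (-3·(-3) - 4)/5 = 1.
x_2 = (-3·1 - 4)/5 = -7/5.
x_3 = (-3·(-7/5) - 4)/5 = 1/25.
x_4 = (-3·(1/25) - 4)/5 = -103/125.

-103/125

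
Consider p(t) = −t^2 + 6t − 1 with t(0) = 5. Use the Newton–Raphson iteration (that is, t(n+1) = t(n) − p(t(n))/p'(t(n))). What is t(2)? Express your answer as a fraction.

p'(t) = −2t + 6.
p(5) = 4, p'(5) = −4, so t(1) = 5 − 4/(−4) = 6.
p(6) = −1, p'(6) = −6, so t(2) = 6 − (−1)/(−6) = 35/6.

35/6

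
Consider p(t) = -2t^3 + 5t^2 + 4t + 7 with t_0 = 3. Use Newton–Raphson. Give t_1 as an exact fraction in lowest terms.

7/2

p'(t) = -6t^2 + 10t + 4.
p(3) = 10, p'(3) = -20, so t_1 = 3 - 10/(-20) = 7/2.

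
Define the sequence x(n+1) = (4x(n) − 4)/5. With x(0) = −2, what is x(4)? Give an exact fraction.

x(1) = (4·(−2) − 4)/5 = −12/5.
x(2) = (4·(−12/5) − 4)/5 = −68/25.
x(3) = (4·(−68/25) − 4)/5 = −372/125.
x(4) = (4·(−372/125) − 4)/5 = −1988/625.

−1988/625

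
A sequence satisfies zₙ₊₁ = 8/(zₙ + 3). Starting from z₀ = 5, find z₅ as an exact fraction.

z₁ = 8/(5 + 3) = 1.
z₂ = 8/(1 + 3) = 2.
z₃ = 8/(2 + 3) = 8/5.
z₄ = 8/(8/5 + 3) = 40/23.
z₅ = 8/(40/23 + 3) = 184/109.

184/109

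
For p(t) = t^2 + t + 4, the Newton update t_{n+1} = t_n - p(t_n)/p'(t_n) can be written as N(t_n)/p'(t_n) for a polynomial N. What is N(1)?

p'(t) = 2t + 1.
N(t) = t·p'(t) - p(t) = t·(2t + 1) - (t^2 + t + 4) = t^2 - 4.
N(1) = -3.

-3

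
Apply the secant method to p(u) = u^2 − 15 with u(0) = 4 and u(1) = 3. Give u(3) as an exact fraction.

p(4) = 1, p(3) = −6. u(2) = 3 − (−6)·(3 − 4)/((−6) − 1) = 27/7.
p(3) = −6, p(27/7) = −6/49. u(3) = (27/7) − (−6/49)·((27/7) − 3)/((−6/49) − (−6)) = 31/8.

31/8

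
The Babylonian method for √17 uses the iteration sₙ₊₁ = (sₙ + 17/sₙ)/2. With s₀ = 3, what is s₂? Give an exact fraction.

s₁ = (3 + 17/3)/2 = 13/3.
s₂ = (13/3 + 17/(13/3))/2 = 161/39.

161/39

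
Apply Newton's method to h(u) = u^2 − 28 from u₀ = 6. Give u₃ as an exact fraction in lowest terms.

32257/6096

h'(u) = 2u.
h(6) = 8, h'(6) = 12, so u₁ = 6 − 8/12 = 16/3.
h(16/3) = 4/9, h'(16/3) = 32/3, so u₂ = (16/3) − (4/9)/(32/3) = 127/24.
h(127/24) = 1/576, h'(127/24) = 127/12, so u₃ = (127/24) − (1/576)/(127/12) = 32257/6096.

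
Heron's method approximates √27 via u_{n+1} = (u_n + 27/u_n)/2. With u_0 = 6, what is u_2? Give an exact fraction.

291/56

u_1 = (6 + 27/6)/2 = 21/4.
u_2 = (21/4 + 27/(21/4))/2 = 291/56.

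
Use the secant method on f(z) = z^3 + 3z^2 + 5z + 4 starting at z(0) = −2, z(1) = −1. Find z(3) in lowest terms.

−28/19

f(−2) = −2, f(−1) = 1. z(2) = (−1) − 1·((−1) − (−2))/(1 − (−2)) = −4/3.
f(−1) = 1, f(−4/3) = 8/27. z(3) = (−4/3) − (8/27)·((−4/3) − (−1))/((8/27) − 1) = −28/19.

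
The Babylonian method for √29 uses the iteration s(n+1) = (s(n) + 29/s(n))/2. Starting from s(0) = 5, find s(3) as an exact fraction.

s(1) = (5 + 29/5)/2 = 27/5.
s(2) = (27/5 + 29/(27/5))/2 = 727/135.
s(3) = (727/135 + 29/(727/135))/2 = 528527/98145.

528527/98145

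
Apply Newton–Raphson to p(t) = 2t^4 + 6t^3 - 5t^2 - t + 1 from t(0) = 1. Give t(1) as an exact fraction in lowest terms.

4/5

p'(t) = 8t^3 + 18t^2 - 10t - 1.
p(1) = 3, p'(1) = 15, so t(1) = 1 - 3/15 = 4/5.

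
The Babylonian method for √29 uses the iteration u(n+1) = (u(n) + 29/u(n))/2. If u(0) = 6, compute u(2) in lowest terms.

8401/1560

u(1) = (6 + 29/6)/2 = 65/12.
u(2) = (65/12 + 29/(65/12))/2 = 8401/1560.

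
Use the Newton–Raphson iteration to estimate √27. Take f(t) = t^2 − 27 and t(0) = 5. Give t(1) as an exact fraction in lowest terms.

f'(t) = 2t.
f(5) = −2, f'(5) = 10, so t(1) = 5 − (−2)/10 = 26/5.

26/5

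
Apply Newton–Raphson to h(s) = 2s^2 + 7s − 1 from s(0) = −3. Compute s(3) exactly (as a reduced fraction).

h'(s) = 4s + 7.
h(−3) = −4, h'(−3) = −5, so s(1) = (−3) − (−4)/(−5) = −19/5.
h(−19/5) = 32/25, h'(−19/5) = −41/5, so s(2) = (−19/5) − (32/25)/(−41/5) = −747/205.
h(−747/205) = 2048/42025, h'(−747/205) = −1553/205, so s(3) = (−747/205) − (2048/42025)/(−1553/205) = −1158043/318365.

−1158043/318365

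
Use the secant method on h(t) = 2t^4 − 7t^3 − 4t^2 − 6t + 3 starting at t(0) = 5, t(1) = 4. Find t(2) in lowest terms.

h(5) = 248, h(4) = −21. t(2) = 4 − (−21)·(4 − 5)/((−21) − 248) = 1097/269.

1097/269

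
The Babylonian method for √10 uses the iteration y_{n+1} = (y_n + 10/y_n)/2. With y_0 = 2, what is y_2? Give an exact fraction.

y_1 = (2 + 10/2)/2 = 7/2.
y_2 = (7/2 + 10/(7/2))/2 = 89/28.

89/28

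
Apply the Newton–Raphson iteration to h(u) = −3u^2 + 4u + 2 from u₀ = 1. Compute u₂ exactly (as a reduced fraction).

h'(u) = −6u + 4.
h(1) = 3, h'(1) = −2, so u₁ = 1 − 3/(−2) = 5/2.
h(5/2) = −27/4, h'(5/2) = −11, so u₂ = (5/2) − (−27/4)/(−11) = 83/44.

83/44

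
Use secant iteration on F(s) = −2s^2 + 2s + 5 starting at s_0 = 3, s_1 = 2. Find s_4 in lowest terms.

F(3) = −7, F(2) = 1. s_2 = 2 − 1·(2 − 3)/(1 − (−7)) = 17/8.
F(2) = 1, F(17/8) = 7/32. s_3 = (17/8) − (7/32)·((17/8) − 2)/((7/32) − 1) = 54/25.
F(17/8) = 7/32, F(54/25) = −7/625. s_4 = (54/25) − (−7/625)·((54/25) − (17/8))/((−7/625) − (7/32)) = 1418/657.

1418/657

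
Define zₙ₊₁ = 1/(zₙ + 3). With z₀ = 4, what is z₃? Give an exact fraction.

22/73

z₁ = 1/(4 + 3) = 1/7.
z₂ = 1/(1/7 + 3) = 7/22.
z₃ = 1/(7/22 + 3) = 22/73.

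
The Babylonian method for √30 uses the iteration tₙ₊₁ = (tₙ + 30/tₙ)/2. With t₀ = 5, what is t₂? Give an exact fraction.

t₁ = (5 + 30/5)/2 = 11/2.
t₂ = (11/2 + 30/(11/2))/2 = 241/44.

241/44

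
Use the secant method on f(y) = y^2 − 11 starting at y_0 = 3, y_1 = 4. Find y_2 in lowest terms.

f(3) = −2, f(4) = 5. y_2 = 4 − 5·(4 − 3)/(5 − (−2)) = 23/7.

23/7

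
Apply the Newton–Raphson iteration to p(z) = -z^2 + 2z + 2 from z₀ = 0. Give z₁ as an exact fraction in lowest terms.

-1

p'(z) = -2z + 2.
p(0) = 2, p'(0) = 2, so z₁ = 0 - 2/2 = -1.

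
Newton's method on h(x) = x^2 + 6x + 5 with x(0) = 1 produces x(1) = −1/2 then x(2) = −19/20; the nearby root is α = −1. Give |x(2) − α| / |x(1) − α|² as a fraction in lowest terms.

x(1) − α = −1/2 − (−1) = −1/2 + 1 = 1/2, so |x(1) − α| = 1/2.
x(2) − α = −19/20 − (−1) = −19/20 + 1 = 1/20, so |x(2) − α| = 1/20.
|x(1) − α|² = 1/4.
Ratio = (1/20) / (1/4) = 1/5.

1/5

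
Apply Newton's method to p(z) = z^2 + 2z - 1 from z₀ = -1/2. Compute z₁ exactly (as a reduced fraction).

5/4

p'(z) = 2z + 2.
p(-1/2) = -7/4, p'(-1/2) = 1, so z₁ = (-1/2) - (-7/4)/1 = 5/4.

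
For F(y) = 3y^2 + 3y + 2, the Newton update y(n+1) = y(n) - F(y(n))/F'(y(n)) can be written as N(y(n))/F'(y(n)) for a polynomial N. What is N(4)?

F'(y) = 6y + 3.
N(y) = y·F'(y) - F(y) = y·(6y + 3) - (3y^2 + 3y + 2) = 3y^2 - 2.
N(4) = 46.

46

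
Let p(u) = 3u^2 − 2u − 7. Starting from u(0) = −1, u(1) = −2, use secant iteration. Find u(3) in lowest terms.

p(−1) = −2, p(−2) = 9. u(2) = (−2) − 9·((−2) − (−1))/(9 − (−2)) = −13/11.
p(−2) = 9, p(−13/11) = −54/121. u(3) = (−13/11) − (−54/121)·((−13/11) − (−2))/((−54/121) − 9) = −155/127.

−155/127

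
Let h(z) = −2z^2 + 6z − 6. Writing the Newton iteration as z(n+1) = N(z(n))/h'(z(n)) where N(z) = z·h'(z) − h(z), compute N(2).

h'(z) = −4z + 6.
N(z) = z·h'(z) − h(z) = z·(−4z + 6) − (−2z^2 + 6z − 6) = −2z^2 + 6.
N(2) = −2.

−2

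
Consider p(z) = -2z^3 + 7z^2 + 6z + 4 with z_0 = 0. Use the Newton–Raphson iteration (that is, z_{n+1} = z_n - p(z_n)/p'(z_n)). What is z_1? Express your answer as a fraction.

p'(z) = -6z^2 + 14z + 6.
p(0) = 4, p'(0) = 6, so z_1 = 0 - 4/6 = -2/3.

-2/3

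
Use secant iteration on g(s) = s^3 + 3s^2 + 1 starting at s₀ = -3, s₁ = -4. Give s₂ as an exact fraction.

-49/16

g(-3) = 1, g(-4) = -15. s₂ = (-4) - (-15)·((-4) - (-3))/((-15) - 1) = -49/16.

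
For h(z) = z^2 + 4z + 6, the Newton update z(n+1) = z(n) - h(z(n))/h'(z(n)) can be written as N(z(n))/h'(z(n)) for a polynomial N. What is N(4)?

10

h'(z) = 2z + 4.
N(z) = z·h'(z) - h(z) = z·(2z + 4) - (z^2 + 4z + 6) = z^2 - 6.
N(4) = 10.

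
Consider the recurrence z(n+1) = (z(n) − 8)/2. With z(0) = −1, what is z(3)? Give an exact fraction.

−57/8

z(1) = ((−1) − 8)/2 = −9/2.
z(2) = ((−9/2) − 8)/2 = −25/4.
z(3) = ((−25/4) − 8)/2 = −57/8.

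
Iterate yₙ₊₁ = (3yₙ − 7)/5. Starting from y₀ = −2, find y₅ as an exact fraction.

y₁ = (3·(−2) − 7)/5 = −13/5.
y₂ = (3·(−13/5) − 7)/5 = −74/25.
y₃ = (3·(−74/25) − 7)/5 = −397/125.
y₄ = (3·(−397/125) − 7)/5 = −2066/625.
y₅ = (3·(−2066/625) − 7)/5 = −10573/3125.

−10573/3125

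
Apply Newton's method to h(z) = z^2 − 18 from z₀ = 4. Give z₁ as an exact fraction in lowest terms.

h'(z) = 2z.
h(4) = −2, h'(4) = 8, so z₁ = 4 − (−2)/8 = 17/4.

17/4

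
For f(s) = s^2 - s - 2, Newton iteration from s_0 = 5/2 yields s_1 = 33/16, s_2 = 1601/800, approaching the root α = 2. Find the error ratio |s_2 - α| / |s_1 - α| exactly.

1/50

s_1 - α = 33/16 - 2 = 1/16, so |s_1 - α| = 1/16.
s_2 - α = 1601/800 - 2 = 1/800, so |s_2 - α| = 1/800.
Ratio = (1/800) / (1/16) = 1/50.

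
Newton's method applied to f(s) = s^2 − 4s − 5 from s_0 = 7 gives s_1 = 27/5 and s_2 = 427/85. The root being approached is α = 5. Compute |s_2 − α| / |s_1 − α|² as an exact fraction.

s_1 − α = 27/5 − 5 = 2/5, so |s_1 − α| = 2/5.
s_2 − α = 427/85 − 5 = 2/85, so |s_2 − α| = 2/85.
|s_1 − α|² = 4/25.
Ratio = (2/85) / (4/25) = 5/34.

5/34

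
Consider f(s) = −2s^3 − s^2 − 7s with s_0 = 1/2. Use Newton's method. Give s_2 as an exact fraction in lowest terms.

45/39482

f'(s) = −6s^2 − 2s − 7.
f(1/2) = −4, f'(1/2) = −19/2, so s_1 = (1/2) − (−4)/(−19/2) = 3/38.
f(3/38) = −3840/6859, f'(3/38) = −5195/722, so s_2 = (3/38) − (−3840/6859)/(−5195/722) = 45/39482.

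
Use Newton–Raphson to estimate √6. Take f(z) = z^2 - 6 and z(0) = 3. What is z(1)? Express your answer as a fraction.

f'(z) = 2z.
f(3) = 3, f'(3) = 6, so z(1) = 3 - 3/6 = 5/2.

5/2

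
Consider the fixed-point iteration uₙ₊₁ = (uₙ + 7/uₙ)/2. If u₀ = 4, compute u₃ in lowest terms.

u₁ = (4 + 7/4)/2 = 23/8.
u₂ = (23/8 + 7/(23/8))/2 = 977/368.
u₃ = (977/368 + 7/(977/368))/2 = 1902497/719072.

1902497/719072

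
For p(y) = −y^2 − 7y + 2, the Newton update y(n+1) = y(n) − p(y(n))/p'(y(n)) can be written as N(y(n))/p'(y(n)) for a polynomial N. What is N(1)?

−3

p'(y) = −2y − 7.
N(y) = y·p'(y) − p(y) = y·(−2y − 7) − (−y^2 − 7y + 2) = −y^2 − 2.
N(1) = −3.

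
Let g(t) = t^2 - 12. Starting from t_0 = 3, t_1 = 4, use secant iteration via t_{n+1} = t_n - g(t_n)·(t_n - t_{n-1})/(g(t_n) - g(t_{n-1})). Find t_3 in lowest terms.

45/13

g(3) = -3, g(4) = 4. t_2 = 4 - 4·(4 - 3)/(4 - (-3)) = 24/7.
g(4) = 4, g(24/7) = -12/49. t_3 = (24/7) - (-12/49)·((24/7) - 4)/((-12/49) - 4) = 45/13.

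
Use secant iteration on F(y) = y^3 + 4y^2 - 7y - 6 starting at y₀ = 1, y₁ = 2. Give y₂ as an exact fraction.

5/3

F(1) = -8, F(2) = 4. y₂ = 2 - 4·(2 - 1)/(4 - (-8)) = 5/3.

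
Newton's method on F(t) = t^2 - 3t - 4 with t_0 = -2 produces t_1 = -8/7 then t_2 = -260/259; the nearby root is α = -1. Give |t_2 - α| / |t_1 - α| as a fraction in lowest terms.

1/37

t_1 - α = -8/7 - (-1) = -8/7 + 1 = -1/7, so |t_1 - α| = 1/7.
t_2 - α = -260/259 - (-1) = -260/259 + 1 = -1/259, so |t_2 - α| = 1/259.
Ratio = (1/259) / (1/7) = 1/37.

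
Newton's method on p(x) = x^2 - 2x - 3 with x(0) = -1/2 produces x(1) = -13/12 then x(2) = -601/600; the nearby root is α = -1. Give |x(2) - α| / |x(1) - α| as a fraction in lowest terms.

1/50

x(1) - α = -13/12 - (-1) = -13/12 + 1 = -1/12, so |x(1) - α| = 1/12.
x(2) - α = -601/600 - (-1) = -601/600 + 1 = -1/600, so |x(2) - α| = 1/600.
Ratio = (1/600) / (1/12) = 1/50.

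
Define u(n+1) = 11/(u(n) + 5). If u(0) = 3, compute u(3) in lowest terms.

561/343

u(1) = 11/(3 + 5) = 11/8.
u(2) = 11/(11/8 + 5) = 88/51.
u(3) = 11/(88/51 + 5) = 561/343.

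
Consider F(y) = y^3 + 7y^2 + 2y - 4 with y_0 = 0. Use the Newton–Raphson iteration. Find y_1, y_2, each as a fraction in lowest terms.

F'(y) = 3y^2 + 14y + 2.
F(0) = -4, F'(0) = 2, so y_1 = 0 - (-4)/2 = 2.
F(2) = 36, F'(2) = 42, so y_2 = 2 - 36/42 = 8/7.

y_1 = 2, y_2 = 8/7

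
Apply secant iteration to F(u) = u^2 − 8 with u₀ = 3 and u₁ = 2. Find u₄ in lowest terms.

F(3) = 1, F(2) = −4. u₂ = 2 − (−4)·(2 − 3)/((−4) − 1) = 14/5.
F(2) = −4, F(14/5) = −4/25. u₃ = (14/5) − (−4/25)·((14/5) − 2)/((−4/25) − (−4)) = 17/6.
F(14/5) = −4/25, F(17/6) = 1/36. u₄ = (17/6) − (1/36)·((17/6) − (14/5))/((1/36) − (−4/25)) = 478/169.

478/169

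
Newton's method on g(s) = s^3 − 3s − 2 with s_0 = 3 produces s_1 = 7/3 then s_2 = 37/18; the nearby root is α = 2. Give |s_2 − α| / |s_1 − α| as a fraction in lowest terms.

1/6

s_1 − α = 7/3 − 2 = 1/3, so |s_1 − α| = 1/3.
s_2 − α = 37/18 − 2 = 1/18, so |s_2 − α| = 1/18.
Ratio = (1/18) / (1/3) = 1/6.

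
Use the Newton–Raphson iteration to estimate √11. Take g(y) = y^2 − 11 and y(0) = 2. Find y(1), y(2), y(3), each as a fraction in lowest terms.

y(1) = 15/4, y(2) = 401/120, y(3) = 319201/96240

g'(y) = 2y.
g(2) = −7, g'(2) = 4, so y(1) = 2 − (−7)/4 = 15/4.
g(15/4) = 49/16, g'(15/4) = 15/2, so y(2) = (15/4) − (49/16)/(15/2) = 401/120.
g(401/120) = 2401/14400, g'(401/120) = 401/60, so y(3) = (401/120) − (2401/14400)/(401/60) = 319201/96240.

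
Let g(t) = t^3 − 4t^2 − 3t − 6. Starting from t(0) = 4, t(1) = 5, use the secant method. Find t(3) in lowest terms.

g(4) = −18, g(5) = 4. t(2) = 5 − 4·(5 − 4)/(4 − (−18)) = 53/11.
g(5) = 4, g(53/11) = −1944/1331. t(3) = (53/11) − (−1944/1331)·((53/11) − 5)/((−1944/1331) − 4) = 8843/1817.

8843/1817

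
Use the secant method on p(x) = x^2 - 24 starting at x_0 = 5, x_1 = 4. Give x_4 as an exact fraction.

p(5) = 1, p(4) = -8. x_2 = 4 - (-8)·(4 - 5)/((-8) - 1) = 44/9.
p(4) = -8, p(44/9) = -8/81. x_3 = (44/9) - (-8/81)·((44/9) - 4)/((-8/81) - (-8)) = 49/10.
p(44/9) = -8/81, p(49/10) = 1/100. x_4 = (49/10) - (1/100)·((49/10) - (44/9))/((1/100) - (-8/81)) = 4316/881.

4316/881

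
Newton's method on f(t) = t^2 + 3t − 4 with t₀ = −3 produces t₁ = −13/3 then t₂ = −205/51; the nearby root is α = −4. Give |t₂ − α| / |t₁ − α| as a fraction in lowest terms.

t₁ − α = −13/3 − (−4) = −13/3 + 4 = −1/3, so |t₁ − α| = 1/3.
t₂ − α = −205/51 − (−4) = −205/51 + 4 = −1/51, so |t₂ − α| = 1/51.
Ratio = (1/51) / (1/3) = 1/17.

1/17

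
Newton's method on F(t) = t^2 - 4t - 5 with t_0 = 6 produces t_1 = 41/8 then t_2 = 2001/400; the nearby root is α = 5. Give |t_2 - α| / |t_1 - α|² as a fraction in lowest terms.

4/25

t_1 - α = 41/8 - 5 = 1/8, so |t_1 - α| = 1/8.
t_2 - α = 2001/400 - 5 = 1/400, so |t_2 - α| = 1/400.
|t_1 - α|² = 1/64.
Ratio = (1/400) / (1/64) = 4/25.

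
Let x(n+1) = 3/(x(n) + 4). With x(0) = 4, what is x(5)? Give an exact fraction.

2283/3536

x(1) = 3/(4 + 4) = 3/8.
x(2) = 3/(3/8 + 4) = 24/35.
x(3) = 3/(24/35 + 4) = 105/164.
x(4) = 3/(105/164 + 4) = 492/761.
x(5) = 3/(492/761 + 4) = 2283/3536.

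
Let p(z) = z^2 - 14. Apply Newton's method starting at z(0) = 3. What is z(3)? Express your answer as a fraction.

p'(z) = 2z.
p(3) = -5, p'(3) = 6, so z(1) = 3 - (-5)/6 = 23/6.
p(23/6) = 25/36, p'(23/6) = 23/3, so z(2) = (23/6) - (25/36)/(23/3) = 1033/276.
p(1033/276) = 625/76176, p'(1033/276) = 1033/138, so z(3) = (1033/276) - (625/76176)/(1033/138) = 2133553/570216.

2133553/570216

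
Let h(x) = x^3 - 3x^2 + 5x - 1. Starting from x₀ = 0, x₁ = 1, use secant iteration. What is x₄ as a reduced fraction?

h(0) = -1, h(1) = 2. x₂ = 1 - 2·(1 - 0)/(2 - (-1)) = 1/3.
h(1) = 2, h(1/3) = 10/27. x₃ = (1/3) - (10/27)·((1/3) - 1)/((10/27) - 2) = 2/11.
h(1/3) = 10/27, h(2/11) = -245/1331. x₄ = (2/11) - (-245/1331)·((2/11) - (1/3))/((-245/1331) - (10/27)) = 185/797.

185/797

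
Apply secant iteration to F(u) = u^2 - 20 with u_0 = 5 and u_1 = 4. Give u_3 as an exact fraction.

F(5) = 5, F(4) = -4. u_2 = 4 - (-4)·(4 - 5)/((-4) - 5) = 40/9.
F(4) = -4, F(40/9) = -20/81. u_3 = (40/9) - (-20/81)·((40/9) - 4)/((-20/81) - (-4)) = 85/19.

85/19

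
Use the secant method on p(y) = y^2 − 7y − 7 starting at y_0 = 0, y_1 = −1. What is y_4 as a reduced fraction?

−631/711

p(0) = −7, p(−1) = 1. y_2 = (−1) − 1·((−1) − 0)/(1 − (−7)) = −7/8.
p(−1) = 1, p(−7/8) = −7/64. y_3 = (−7/8) − (−7/64)·((−7/8) − (−1))/((−7/64) − 1) = −63/71.
p(−7/8) = −7/64, p(−63/71) = −7/5041. y_4 = (−63/71) − (−7/5041)·((−63/71) − (−7/8))/((−7/5041) − (−7/64)) = −631/711.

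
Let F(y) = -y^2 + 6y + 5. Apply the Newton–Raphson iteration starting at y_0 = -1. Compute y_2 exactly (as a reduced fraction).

F'(y) = -2y + 6.
F(-1) = -2, F'(-1) = 8, so y_1 = (-1) - (-2)/8 = -3/4.
F(-3/4) = -1/16, F'(-3/4) = 15/2, so y_2 = (-3/4) - (-1/16)/(15/2) = -89/120.

-89/120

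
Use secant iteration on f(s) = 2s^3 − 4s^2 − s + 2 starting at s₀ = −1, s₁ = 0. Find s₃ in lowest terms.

f(−1) = −3, f(0) = 2. s₂ = 0 − 2·(0 − (−1))/(2 − (−3)) = −2/5.
f(0) = 2, f(−2/5) = 204/125. s₃ = (−2/5) − (204/125)·((−2/5) − 0)/((204/125) − 2) = −50/23.

−50/23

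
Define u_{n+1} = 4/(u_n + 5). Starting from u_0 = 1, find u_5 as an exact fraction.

u_1 = 4/(1 + 5) = 2/3.
u_2 = 4/(2/3 + 5) = 12/17.
u_3 = 4/(12/17 + 5) = 68/97.
u_4 = 4/(68/97 + 5) = 388/553.
u_5 = 4/(388/553 + 5) = 2212/3153.

2212/3153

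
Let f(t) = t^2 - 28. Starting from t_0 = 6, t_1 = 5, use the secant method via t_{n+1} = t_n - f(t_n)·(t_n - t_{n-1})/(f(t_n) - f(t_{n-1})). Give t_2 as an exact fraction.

f(6) = 8, f(5) = -3. t_2 = 5 - (-3)·(5 - 6)/((-3) - 8) = 58/11.

58/11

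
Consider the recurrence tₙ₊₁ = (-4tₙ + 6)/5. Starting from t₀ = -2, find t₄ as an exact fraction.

-266/625

t₁ = (-4·(-2) + 6)/5 = 14/5.
t₂ = (-4·(14/5) + 6)/5 = -26/25.
t₃ = (-4·(-26/25) + 6)/5 = 254/125.
t₄ = (-4·(254/125) + 6)/5 = -266/625.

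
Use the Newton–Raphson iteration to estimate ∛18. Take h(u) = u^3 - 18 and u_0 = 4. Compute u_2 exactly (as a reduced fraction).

513433/191844

h'(u) = 3u^2.
h(4) = 46, h'(4) = 48, so u_1 = 4 - 46/48 = 73/24.
h(73/24) = 140185/13824, h'(73/24) = 5329/192, so u_2 = (73/24) - (140185/13824)/(5329/192) = 513433/191844.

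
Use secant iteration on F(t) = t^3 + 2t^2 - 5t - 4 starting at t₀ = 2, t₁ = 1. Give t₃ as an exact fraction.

F(2) = 2, F(1) = -6. t₂ = 1 - (-6)·(1 - 2)/((-6) - 2) = 7/4.
F(1) = -6, F(7/4) = -81/64. t₃ = (7/4) - (-81/64)·((7/4) - 1)/((-81/64) - (-6)) = 197/101.

197/101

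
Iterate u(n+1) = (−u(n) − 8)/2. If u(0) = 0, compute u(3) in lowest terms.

−3

u(1) = (−0 − 8)/2 = −4.
u(2) = (−(−4) − 8)/2 = −2.
u(3) = (−(−2) − 8)/2 = −3.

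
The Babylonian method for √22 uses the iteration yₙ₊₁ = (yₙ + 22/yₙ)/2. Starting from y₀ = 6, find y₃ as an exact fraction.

5330977/1136568

y₁ = (6 + 22/6)/2 = 29/6.
y₂ = (29/6 + 22/(29/6))/2 = 1633/348.
y₃ = (1633/348 + 22/(1633/348))/2 = 5330977/1136568.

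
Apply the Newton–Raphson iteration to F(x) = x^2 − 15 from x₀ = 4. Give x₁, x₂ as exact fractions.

x₁ = 31/8, x₂ = 1921/496

F'(x) = 2x.
F(4) = 1, F'(4) = 8, so x₁ = 4 − 1/8 = 31/8.
F(31/8) = 1/64, F'(31/8) = 31/4, so x₂ = (31/8) − (1/64)/(31/4) = 1921/496.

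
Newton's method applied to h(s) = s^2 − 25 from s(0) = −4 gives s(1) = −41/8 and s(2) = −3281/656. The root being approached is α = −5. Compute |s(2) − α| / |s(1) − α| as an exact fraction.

s(1) − α = −41/8 − (−5) = −41/8 + 5 = −1/8, so |s(1) − α| = 1/8.
s(2) − α = −3281/656 − (−5) = −3281/656 + 5 = −1/656, so |s(2) − α| = 1/656.
Ratio = (1/656) / (1/8) = 1/82.

1/82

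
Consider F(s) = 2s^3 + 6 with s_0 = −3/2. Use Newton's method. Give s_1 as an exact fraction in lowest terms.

−13/9

F'(s) = 6s^2.
F(−3/2) = −3/4, F'(−3/2) = 27/2, so s_1 = (−3/2) − (−3/4)/(27/2) = −13/9.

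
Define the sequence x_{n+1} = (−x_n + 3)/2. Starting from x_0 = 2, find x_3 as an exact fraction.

x_1 = (−2 + 3)/2 = 1/2.
x_2 = (−(1/2) + 3)/2 = 5/4.
x_3 = (−(5/4) + 3)/2 = 7/8.

7/8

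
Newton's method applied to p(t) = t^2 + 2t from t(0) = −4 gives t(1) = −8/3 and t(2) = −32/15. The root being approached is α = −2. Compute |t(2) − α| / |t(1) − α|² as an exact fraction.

3/10

t(1) − α = −8/3 − (−2) = −8/3 + 2 = −2/3, so |t(1) − α| = 2/3.
t(2) − α = −32/15 − (−2) = −32/15 + 2 = −2/15, so |t(2) − α| = 2/15.
|t(1) − α|² = 4/9.
Ratio = (2/15) / (4/9) = 3/10.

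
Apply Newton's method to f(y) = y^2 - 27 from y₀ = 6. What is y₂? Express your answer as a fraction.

f'(y) = 2y.
f(6) = 9, f'(6) = 12, so y₁ = 6 - 9/12 = 21/4.
f(21/4) = 9/16, f'(21/4) = 21/2, so y₂ = (21/4) - (9/16)/(21/2) = 291/56.

291/56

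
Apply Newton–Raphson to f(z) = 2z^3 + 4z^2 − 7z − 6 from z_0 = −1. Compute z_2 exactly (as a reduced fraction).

f'(z) = 6z^2 + 8z − 7.
f(−1) = 3, f'(−1) = −9, so z_1 = (−1) − 3/(−9) = −2/3.
f(−2/3) = −4/27, f'(−2/3) = −29/3, so z_2 = (−2/3) − (−4/27)/(−29/3) = −178/261.

−178/261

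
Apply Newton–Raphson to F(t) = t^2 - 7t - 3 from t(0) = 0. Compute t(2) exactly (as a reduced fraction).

F'(t) = 2t - 7.
F(0) = -3, F'(0) = -7, so t(1) = 0 - (-3)/(-7) = -3/7.
F(-3/7) = 9/49, F'(-3/7) = -55/7, so t(2) = (-3/7) - (9/49)/(-55/7) = -156/385.

-156/385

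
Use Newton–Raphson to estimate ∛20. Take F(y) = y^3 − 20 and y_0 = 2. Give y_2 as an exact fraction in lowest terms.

74/27

F'(y) = 3y^2.
F(2) = −12, F'(2) = 12, so y_1 = 2 − (−12)/12 = 3.
F(3) = 7, F'(3) = 27, so y_2 = 3 − 7/27 = 74/27.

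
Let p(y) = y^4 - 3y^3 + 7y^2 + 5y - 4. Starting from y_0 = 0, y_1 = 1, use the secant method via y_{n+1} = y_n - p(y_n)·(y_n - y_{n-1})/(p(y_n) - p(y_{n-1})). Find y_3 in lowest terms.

359/734

p(0) = -4, p(1) = 6. y_2 = 1 - 6·(1 - 0)/(6 - (-4)) = 2/5.
p(1) = 6, p(2/5) = -654/625. y_3 = (2/5) - (-654/625)·((2/5) - 1)/((-654/625) - 6) = 359/734.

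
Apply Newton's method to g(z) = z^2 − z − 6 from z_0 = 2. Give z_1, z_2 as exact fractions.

z_1 = 10/3, z_2 = 154/51

g'(z) = 2z − 1.
g(2) = −4, g'(2) = 3, so z_1 = 2 − (−4)/3 = 10/3.
g(10/3) = 16/9, g'(10/3) = 17/3, so z_2 = (10/3) − (16/9)/(17/3) = 154/51.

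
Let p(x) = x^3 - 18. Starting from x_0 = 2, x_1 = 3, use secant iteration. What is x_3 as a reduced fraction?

2402/921

p(2) = -10, p(3) = 9. x_2 = 3 - 9·(3 - 2)/(9 - (-10)) = 48/19.
p(3) = 9, p(48/19) = -12870/6859. x_3 = (48/19) - (-12870/6859)·((48/19) - 3)/((-12870/6859) - 9) = 2402/921.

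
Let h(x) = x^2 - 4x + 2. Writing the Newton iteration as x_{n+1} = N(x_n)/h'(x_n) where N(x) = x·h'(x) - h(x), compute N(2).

2

h'(x) = 2x - 4.
N(x) = x·h'(x) - h(x) = x·(2x - 4) - (x^2 - 4x + 2) = x^2 - 2.
N(2) = 2.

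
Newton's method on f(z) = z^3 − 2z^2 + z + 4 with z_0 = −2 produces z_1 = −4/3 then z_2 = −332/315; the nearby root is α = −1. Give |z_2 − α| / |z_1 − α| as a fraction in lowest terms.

17/105

z_1 − α = −4/3 − (−1) = −4/3 + 1 = −1/3, so |z_1 − α| = 1/3.
z_2 − α = −332/315 − (−1) = −332/315 + 1 = −17/315, so |z_2 − α| = 17/315.
Ratio = (17/315) / (1/3) = 17/105.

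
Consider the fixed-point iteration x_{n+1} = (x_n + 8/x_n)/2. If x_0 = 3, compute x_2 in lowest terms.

x_1 = (3 + 8/3)/2 = 17/6.
x_2 = (17/6 + 8/(17/6))/2 = 577/204.

577/204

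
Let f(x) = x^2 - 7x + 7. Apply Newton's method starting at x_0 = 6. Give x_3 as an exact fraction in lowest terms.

350981/60605

f'(x) = 2x - 7.
f(6) = 1, f'(6) = 5, so x_1 = 6 - 1/5 = 29/5.
f(29/5) = 1/25, f'(29/5) = 23/5, so x_2 = (29/5) - (1/25)/(23/5) = 666/115.
f(666/115) = 1/13225, f'(666/115) = 527/115, so x_3 = (666/115) - (1/13225)/(527/115) = 350981/60605.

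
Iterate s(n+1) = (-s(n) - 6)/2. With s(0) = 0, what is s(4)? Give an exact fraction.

-15/8

s(1) = (-0 - 6)/2 = -3.
s(2) = (-(-3) - 6)/2 = -3/2.
s(3) = (-(-3/2) - 6)/2 = -9/4.
s(4) = (-(-9/4) - 6)/2 = -15/8.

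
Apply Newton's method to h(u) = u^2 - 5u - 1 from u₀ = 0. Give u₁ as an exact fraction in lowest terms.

-1/5

h'(u) = 2u - 5.
h(0) = -1, h'(0) = -5, so u₁ = 0 - (-1)/(-5) = -1/5.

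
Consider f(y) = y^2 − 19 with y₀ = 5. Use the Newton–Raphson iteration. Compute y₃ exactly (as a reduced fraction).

f'(y) = 2y.
f(5) = 6, f'(5) = 10, so y₁ = 5 − 6/10 = 22/5.
f(22/5) = 9/25, f'(22/5) = 44/5, so y₂ = (22/5) − (9/25)/(44/5) = 959/220.
f(959/220) = 81/48400, f'(959/220) = 959/110, so y₃ = (959/220) − (81/48400)/(959/110) = 1839281/421960.

1839281/421960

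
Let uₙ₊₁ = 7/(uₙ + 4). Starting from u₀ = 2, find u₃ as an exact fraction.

217/166

u₁ = 7/(2 + 4) = 7/6.
u₂ = 7/(7/6 + 4) = 42/31.
u₃ = 7/(42/31 + 4) = 217/166.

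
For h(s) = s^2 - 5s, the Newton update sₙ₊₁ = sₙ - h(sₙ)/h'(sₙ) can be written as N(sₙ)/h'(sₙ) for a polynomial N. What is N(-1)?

1

h'(s) = 2s - 5.
N(s) = s·h'(s) - h(s) = s·(2s - 5) - (s^2 - 5s) = s^2.
N(-1) = 1.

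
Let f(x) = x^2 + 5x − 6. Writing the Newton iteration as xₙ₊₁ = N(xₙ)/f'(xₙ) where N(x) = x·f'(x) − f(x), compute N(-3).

f'(x) = 2x + 5.
N(x) = x·f'(x) − f(x) = x·(2x + 5) − (x^2 + 5x − 6) = x^2 + 6.
N(-3) = 15.

15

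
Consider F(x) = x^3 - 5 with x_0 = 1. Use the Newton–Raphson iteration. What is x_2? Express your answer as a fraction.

821/441

F'(x) = 3x^2.
F(1) = -4, F'(1) = 3, so x_1 = 1 - (-4)/3 = 7/3.
F(7/3) = 208/27, F'(7/3) = 49/3, so x_2 = (7/3) - (208/27)/(49/3) = 821/441.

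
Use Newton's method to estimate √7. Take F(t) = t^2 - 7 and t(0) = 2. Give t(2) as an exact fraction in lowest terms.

233/88

F'(t) = 2t.
F(2) = -3, F'(2) = 4, so t(1) = 2 - (-3)/4 = 11/4.
F(11/4) = 9/16, F'(11/4) = 11/2, so t(2) = (11/4) - (9/16)/(11/2) = 233/88.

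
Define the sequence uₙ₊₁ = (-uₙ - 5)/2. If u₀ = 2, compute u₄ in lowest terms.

-23/16

u₁ = (-2 - 5)/2 = -7/2.
u₂ = (-(-7/2) - 5)/2 = -3/4.
u₃ = (-(-3/4) - 5)/2 = -17/8.
u₄ = (-(-17/8) - 5)/2 = -23/16.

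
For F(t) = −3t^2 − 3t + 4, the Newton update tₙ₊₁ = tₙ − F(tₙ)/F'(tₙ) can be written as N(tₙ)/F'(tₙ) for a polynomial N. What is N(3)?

−31

F'(t) = −6t − 3.
N(t) = t·F'(t) − F(t) = t·(−6t − 3) − (−3t^2 − 3t + 4) = −3t^2 − 4.
N(3) = −31.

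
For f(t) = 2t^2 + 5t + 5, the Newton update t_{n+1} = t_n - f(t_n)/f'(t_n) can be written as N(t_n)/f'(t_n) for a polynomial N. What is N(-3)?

13

f'(t) = 4t + 5.
N(t) = t·f'(t) - f(t) = t·(4t + 5) - (2t^2 + 5t + 5) = 2t^2 - 5.
N(-3) = 13.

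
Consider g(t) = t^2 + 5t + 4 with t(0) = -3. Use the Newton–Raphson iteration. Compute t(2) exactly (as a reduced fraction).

g'(t) = 2t + 5.
g(-3) = -2, g'(-3) = -1, so t(1) = (-3) - (-2)/(-1) = -5.
g(-5) = 4, g'(-5) = -5, so t(2) = (-5) - 4/(-5) = -21/5.

-21/5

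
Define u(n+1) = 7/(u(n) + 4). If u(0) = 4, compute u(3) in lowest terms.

273/212

u(1) = 7/(4 + 4) = 7/8.
u(2) = 7/(7/8 + 4) = 56/39.
u(3) = 7/(56/39 + 4) = 273/212.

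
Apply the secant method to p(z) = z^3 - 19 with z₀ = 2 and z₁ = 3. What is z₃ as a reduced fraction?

p(2) = -11, p(3) = 8. z₂ = 3 - 8·(3 - 2)/(8 - (-11)) = 49/19.
p(3) = 8, p(49/19) = -12672/6859. z₃ = (49/19) - (-12672/6859)·((49/19) - 3)/((-12672/6859) - 8) = 22441/8443.

22441/8443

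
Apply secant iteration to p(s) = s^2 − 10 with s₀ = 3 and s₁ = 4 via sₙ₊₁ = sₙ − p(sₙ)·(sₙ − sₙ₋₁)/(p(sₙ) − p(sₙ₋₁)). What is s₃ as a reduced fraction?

79/25

p(3) = −1, p(4) = 6. s₂ = 4 − 6·(4 − 3)/(6 − (−1)) = 22/7.
p(4) = 6, p(22/7) = −6/49. s₃ = (22/7) − (−6/49)·((22/7) − 4)/((−6/49) − 6) = 79/25.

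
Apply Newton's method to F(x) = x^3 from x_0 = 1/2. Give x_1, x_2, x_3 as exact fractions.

F'(x) = 3x^2.
F(1/2) = 1/8, F'(1/2) = 3/4, so x_1 = (1/2) − (1/8)/(3/4) = 1/3.
F(1/3) = 1/27, F'(1/3) = 1/3, so x_2 = (1/3) − (1/27)/(1/3) = 2/9.
F(2/9) = 8/729, F'(2/9) = 4/27, so x_3 = (2/9) − (8/729)/(4/27) = 4/27.

x_1 = 1/3, x_2 = 2/9, x_3 = 4/27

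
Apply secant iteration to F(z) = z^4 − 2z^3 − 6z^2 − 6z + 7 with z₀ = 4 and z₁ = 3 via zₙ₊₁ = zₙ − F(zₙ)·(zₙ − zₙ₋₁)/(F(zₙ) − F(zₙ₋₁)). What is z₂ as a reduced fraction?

F(4) = 15, F(3) = −38. z₂ = 3 − (−38)·(3 − 4)/((−38) − 15) = 197/53.

197/53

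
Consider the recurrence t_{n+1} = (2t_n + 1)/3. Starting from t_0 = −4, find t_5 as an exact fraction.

83/243

t_1 = (2·(−4) + 1)/3 = −7/3.
t_2 = (2·(−7/3) + 1)/3 = −11/9.
t_3 = (2·(−11/9) + 1)/3 = −13/27.
t_4 = (2·(−13/27) + 1)/3 = 1/81.
t_5 = (2·(1/81) + 1)/3 = 83/243.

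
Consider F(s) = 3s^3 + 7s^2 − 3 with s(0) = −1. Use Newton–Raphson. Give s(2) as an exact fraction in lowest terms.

−551/680

F'(s) = 9s^2 + 14s.
F(−1) = 1, F'(−1) = −5, so s(1) = (−1) − 1/(−5) = −4/5.
F(−4/5) = −7/125, F'(−4/5) = −136/25, so s(2) = (−4/5) − (−7/125)/(−136/25) = −551/680.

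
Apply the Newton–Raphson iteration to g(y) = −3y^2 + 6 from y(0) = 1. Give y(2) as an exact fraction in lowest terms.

g'(y) = −6y.
g(1) = 3, g'(1) = −6, so y(1) = 1 − 3/(−6) = 3/2.
g(3/2) = −3/4, g'(3/2) = −9, so y(2) = (3/2) − (−3/4)/(−9) = 17/12.

17/12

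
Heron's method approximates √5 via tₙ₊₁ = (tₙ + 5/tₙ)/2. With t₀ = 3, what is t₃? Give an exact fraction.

2207/987

t₁ = (3 + 5/3)/2 = 7/3.
t₂ = (7/3 + 5/(7/3))/2 = 47/21.
t₃ = (47/21 + 5/(47/21))/2 = 2207/987.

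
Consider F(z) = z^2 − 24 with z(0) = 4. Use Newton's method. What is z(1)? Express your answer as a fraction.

F'(z) = 2z.
F(4) = −8, F'(4) = 8, so z(1) = 4 − (−8)/8 = 5.

5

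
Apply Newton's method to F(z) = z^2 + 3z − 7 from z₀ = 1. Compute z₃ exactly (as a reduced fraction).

F'(z) = 2z + 3.
F(1) = −3, F'(1) = 5, so z₁ = 1 − (−3)/5 = 8/5.
F(8/5) = 9/25, F'(8/5) = 31/5, so z₂ = (8/5) − (9/25)/(31/5) = 239/155.
F(239/155) = 81/24025, F'(239/155) = 943/155, so z₃ = (239/155) − (81/24025)/(943/155) = 225296/146165.

225296/146165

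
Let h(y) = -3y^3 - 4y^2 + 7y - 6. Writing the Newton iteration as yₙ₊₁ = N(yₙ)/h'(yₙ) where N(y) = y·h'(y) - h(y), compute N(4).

h'(y) = -9y^2 - 8y + 7.
N(y) = y·h'(y) - h(y) = y·(-9y^2 - 8y + 7) - (-3y^3 - 4y^2 + 7y - 6) = -6y^3 - 4y^2 + 6.
N(4) = -442.

-442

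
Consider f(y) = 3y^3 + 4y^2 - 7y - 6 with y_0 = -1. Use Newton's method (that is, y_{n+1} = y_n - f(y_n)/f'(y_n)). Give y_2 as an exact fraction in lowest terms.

-18/25

f'(y) = 9y^2 + 8y - 7.
f(-1) = 2, f'(-1) = -6, so y_1 = (-1) - 2/(-6) = -2/3.
f(-2/3) = -4/9, f'(-2/3) = -25/3, so y_2 = (-2/3) - (-4/9)/(-25/3) = -18/25.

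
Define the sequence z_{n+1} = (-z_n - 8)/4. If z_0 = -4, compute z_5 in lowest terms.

-409/256

z_1 = (-(-4) - 8)/4 = -1.
z_2 = (-(-1) - 8)/4 = -7/4.
z_3 = (-(-7/4) - 8)/4 = -25/16.
z_4 = (-(-25/16) - 8)/4 = -103/64.
z_5 = (-(-103/64) - 8)/4 = -409/256.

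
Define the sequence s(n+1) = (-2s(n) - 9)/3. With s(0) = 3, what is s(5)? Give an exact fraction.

-197/81

s(1) = (-2·3 - 9)/3 = -5.
s(2) = (-2·(-5) - 9)/3 = 1/3.
s(3) = (-2·(1/3) - 9)/3 = -29/9.
s(4) = (-2·(-29/9) - 9)/3 = -23/27.
s(5) = (-2·(-23/27) - 9)/3 = -197/81.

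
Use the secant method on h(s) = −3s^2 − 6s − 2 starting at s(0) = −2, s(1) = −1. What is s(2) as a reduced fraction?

h(−2) = −2, h(−1) = 1. s(2) = (−1) − 1·((−1) − (−2))/(1 − (−2)) = −4/3.

−4/3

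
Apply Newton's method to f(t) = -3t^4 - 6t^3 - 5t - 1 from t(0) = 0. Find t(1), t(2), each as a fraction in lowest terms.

f'(t) = -12t^3 - 18t^2 - 5.
f(0) = -1, f'(0) = -5, so t(1) = 0 - (-1)/(-5) = -1/5.
f(-1/5) = 27/625, f'(-1/5) = -703/125, so t(2) = (-1/5) - (27/625)/(-703/125) = -676/3515.

t(1) = -1/5, t(2) = -676/3515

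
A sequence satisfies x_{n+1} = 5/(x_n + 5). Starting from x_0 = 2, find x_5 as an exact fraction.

x_1 = 5/(2 + 5) = 5/7.
x_2 = 5/(5/7 + 5) = 7/8.
x_3 = 5/(7/8 + 5) = 40/47.
x_4 = 5/(40/47 + 5) = 47/55.
x_5 = 5/(47/55 + 5) = 275/322.

275/322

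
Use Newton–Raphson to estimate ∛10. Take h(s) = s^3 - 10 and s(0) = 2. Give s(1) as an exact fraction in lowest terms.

13/6

h'(s) = 3s^2.
h(2) = -2, h'(2) = 12, so s(1) = 2 - (-2)/12 = 13/6.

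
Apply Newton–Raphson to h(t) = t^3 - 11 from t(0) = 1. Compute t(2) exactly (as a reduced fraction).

4691/1521

h'(t) = 3t^2.
h(1) = -10, h'(1) = 3, so t(1) = 1 - (-10)/3 = 13/3.
h(13/3) = 1900/27, h'(13/3) = 169/3, so t(2) = (13/3) - (1900/27)/(169/3) = 4691/1521.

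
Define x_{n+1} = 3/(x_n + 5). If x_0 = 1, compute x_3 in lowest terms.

33/61

x_1 = 3/(1 + 5) = 1/2.
x_2 = 3/(1/2 + 5) = 6/11.
x_3 = 3/(6/11 + 5) = 33/61.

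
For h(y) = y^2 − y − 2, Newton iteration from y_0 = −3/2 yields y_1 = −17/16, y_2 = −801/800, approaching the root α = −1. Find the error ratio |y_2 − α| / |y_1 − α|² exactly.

y_1 − α = −17/16 − (−1) = −17/16 + 1 = −1/16, so |y_1 − α| = 1/16.
y_2 − α = −801/800 − (−1) = −801/800 + 1 = −1/800, so |y_2 − α| = 1/800.
|y_1 − α|² = 1/256.
Ratio = (1/800) / (1/256) = 8/25.

8/25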